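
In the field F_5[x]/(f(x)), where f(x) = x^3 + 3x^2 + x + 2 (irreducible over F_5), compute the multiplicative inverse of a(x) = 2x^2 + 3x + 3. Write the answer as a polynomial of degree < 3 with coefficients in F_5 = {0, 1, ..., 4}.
a(x)^(-1) ≡ 3x^2 + x + 4 (mod f(x))

Since f is irreducible over F_5, F_5[x]/(f) is a field and a(x) ≠ 0 has an inverse. Apply the extended Euclidean algorithm to f(x) and a(x) in F_5[x]: f(x) = (3x + 2)·a(x) + (x + 1);  a(x) = (2x + 1)·(x + 1) + (2). The last nonzero remainder is the constant 2 = gcd(f, a) in F_5. Back-substituting through the division chain expresses 2 = s(x)·a(x) + t(x)·f(x) with s(x) ≡ x^2 + 2x + 3 (mod f), so (x^2 + 2x + 3)·a(x) ≡ 2 (mod f). Multiplying by 2^(-1) ≡ 3 in F_5 gives a(x)^(-1) ≡ 3·(x^2 + 2x + 3) ≡ 3x^2 + x + 4 (mod f). Check: (2x^2 + 3x + 3)·(3x^2 + x + 4) = x^4 + x^3 + 2 ≡ 1 (mod x^3 + 3x^2 + x + 2).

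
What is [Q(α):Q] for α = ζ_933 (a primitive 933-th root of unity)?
[Q(α):Q] = 620

The minimal polynomial of ζ_933 over Q is the 933-th cyclotomic polynomial Φ_933(x), which is irreducible over Q and has degree φ(933) = 620. Hence [Q(α):Q] = φ(933) = 620.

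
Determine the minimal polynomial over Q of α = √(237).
m_α(x) = x^2 - 237

α satisfies α^2 - 237 = 0, so x^2 - 237 annihilates α. Since d = 237 is squarefree and ≠ 1, it is not a perfect square in Q, so x^2 - 237 has no rational root and is therefore irreducible over Q (a degree-2 polynomial over a field is irreducible iff it has no root). Hence m_α(x) = x^2 - 237.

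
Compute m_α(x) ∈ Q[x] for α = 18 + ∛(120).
m_α(x) = x^3 - 54x^2 + 972x - 5952

Set β = α - 18 = ∛(120), so β^3 = 120. Then (α - 18)^3 - 120 = 0, i.e. α is a root of g(x) = (x - 18)^3 - 120 = x^3 - 54x^2 + 972x - 5952. Since g(x) = h(x - 18) where h(x) = x^3 - 120, and h is irreducible over Q (because 120 is not a perfect cube, so h has no rational root, and a monic cubic with no rational root is irreducible), g is also irreducible (irreducibility is preserved under the substitution x → x - 18). Hence m_α(x) = x^3 - 54x^2 + 972x - 5952.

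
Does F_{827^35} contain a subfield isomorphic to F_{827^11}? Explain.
No: F_{827^11} is not a subfield of F_{827^35}

F_{p^m} embeds in F_{p^n} iff m | n. Here 11 ∤ 35 (since 35 = 3·11 + 2 with remainder 2 ≠ 0), so F_{827^11} is not a subfield of F_{827^35}. Equivalently: if it were, the tower law would give 11 = [F_{827^11}:F_827] dividing [F_{827^35}:F_827] = 35, contradiction.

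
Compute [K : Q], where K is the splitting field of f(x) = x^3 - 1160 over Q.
[K : Q] = 6

The roots of x^3 - 1160 are ∛1160, ω∛1160, ω^2∛1160 where ω = e^(2πi/3) is a primitive cube root of unity, so K = Q(∛1160, ω). Now [Q(∛1160):Q] = 3 (since 1160 is not a perfect cube, x^3 - 1160 is irreducible) and [Q(ω):Q] = 2. Both 2 and 3 divide [K:Q], and [K:Q] ≤ 3·2 = 6, so [K:Q] = 6. (Equivalently: Q(∛1160) ⊂ R but ω ∉ R, so [K : Q(∛1160)] = 2.)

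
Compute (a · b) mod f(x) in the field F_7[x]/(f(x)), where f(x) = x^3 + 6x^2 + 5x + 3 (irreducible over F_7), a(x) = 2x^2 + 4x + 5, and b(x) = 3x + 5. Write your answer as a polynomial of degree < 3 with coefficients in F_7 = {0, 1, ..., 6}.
a · b ≡ 5x (mod f(x))

Multiply in F_7[x]: a(x)·b(x) = (2x^2 + 4x + 5)·(3x + 5) = 6x^3 + x^2 + 4. This has degree ≥ 3, so divide by f(x) over F_7: 6x^3 + x^2 + 4 = (6)·(x^3 + 6x^2 + 5x + 3) + (5x). Hence a·b ≡ 5x (mod f). (F_7[x]/(f) is a field with 7^3 = 343 elements since f is irreducible of degree 3.)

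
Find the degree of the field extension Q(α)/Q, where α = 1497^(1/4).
[Q(α):Q] = 4

α is a root of x^4 - 1497. By Eisenstein's criterion at the prime p = 3 (which divides the constant term 1497 but p^2 = 9 does not, since 1497 is squarefree), x^4 - 1497 is irreducible over Q. Hence [Q(α):Q] = 4.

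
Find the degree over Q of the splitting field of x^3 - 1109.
[K : Q] = 6

The roots of x^3 - 1109 are ∛1109, ω∛1109, ω^2∛1109 where ω = e^(2πi/3) is a primitive cube root of unity, so K = Q(∛1109, ω). Now [Q(∛1109):Q] = 3 (since 1109 is not a perfect cube, x^3 - 1109 is irreducible) and [Q(ω):Q] = 2. Both 2 and 3 divide [K:Q], and [K:Q] ≤ 3·2 = 6, so [K:Q] = 6. (Equivalently: Q(∛1109) ⊂ R but ω ∉ R, so [K : Q(∛1109)] = 2.)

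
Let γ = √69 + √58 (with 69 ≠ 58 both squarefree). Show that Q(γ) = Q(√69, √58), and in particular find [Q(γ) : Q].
[Q(γ) : Q] = 4 (equivalently, Q(γ) = Q(√69, √58))

Obviously Q(γ) ⊆ Q(√69, √58), and [Q(√69, √58):Q] = 4 (since 69, 58 are distinct squarefree integers > 1 with 4002 not a perfect square). To show equality we compute the minimal polynomial of γ. From γ = √69 + √58: γ^2 = 69 + 2√(4002) + 58 = 127 + 2√(4002), so γ^2 - 127 = 2√(4002); squaring, (γ^2 - 127)^2 = 4·4002, i.e. γ^4 - 254γ^2 + 16129 - 16008 = 0, i.e. γ^4 - 254γ^2 + 121 = 0. So γ is a root of x^4 - 254x^2 + 121. This polynomial is irreducible over Q: it has no rational root (each ±√69 ± √58 is irrational), and any factorization into two quadratics over Q would force √(4002) ∈ Q (pairing opposite roots) or √69, √58 ∈ Q (other pairings), all impossible. Hence [Q(γ):Q] = 4 = [Q(√69, √58):Q], so Q(γ) = Q(√69, √58).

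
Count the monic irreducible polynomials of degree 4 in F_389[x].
There are 5724473430 monic irreducible polynomials of degree 4 over F_389

Each element of F_{389^4} that lies in no proper subfield is a root of exactly one monic irreducible of degree 4 over F_389, and each such polynomial has 4 distinct roots in F_{389^4}. By Möbius inversion the count is N_389(4) = (1/4) Σ_{d|4} μ(4/d) · 389^d = (1/4)(μ(4)·389^1 + μ(2)·389^2 + μ(1)·389^4) = 22897893720/4 = 5724473430.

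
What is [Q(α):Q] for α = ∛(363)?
[Q(α):Q] = 3

The minimal polynomial of α is x^3 - 363, irreducible over Q since 363 is not a perfect cube (so x^3 - 363 has no rational root). Hence [Q(α):Q] = deg(m_α) = 3.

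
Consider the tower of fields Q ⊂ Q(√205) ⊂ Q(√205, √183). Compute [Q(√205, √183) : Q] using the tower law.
[Q(√205, √183) : Q] = 4

[Q(√205):Q] = 2 (min poly x^2 - 205, irreducible since 205 is squarefree > 1). For the top step, suppose √183 ∈ Q(√205), say √183 = c + d√205 with c, d ∈ Q. Squaring: 183 = c^2 + 205d^2 + 2cd√205. Since √205 ∉ Q this forces 2cd = 0. If d = 0 then √183 = c ∈ Q, contradicting 183 squarefree > 1. If c = 0 then 183 = 205d^2, so 205·183 = (205d)^2 is a perfect square in Q — but 205·183 = 37515 is not a perfect square (since 205 and 183 are distinct squarefree integers). Contradiction. Hence √183 ∉ Q(√205), so x^2 - 183 stays irreducible over Q(√205) and [Q(√205, √183) : Q(√205)] = 2. By the tower law, [Q(√205, √183) : Q] = 2 · 2 = 4.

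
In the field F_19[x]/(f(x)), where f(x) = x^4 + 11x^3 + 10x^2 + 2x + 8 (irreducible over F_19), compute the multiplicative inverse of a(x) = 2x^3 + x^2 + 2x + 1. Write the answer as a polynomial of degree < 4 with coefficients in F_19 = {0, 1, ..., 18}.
a(x)^(-1) ≡ 6x^3 + 10x^2 + 12x + 16 (mod f(x))

Since f is irreducible over F_19, F_19[x]/(f) is a field and a(x) ≠ 0 has an inverse. Apply the extended Euclidean algorithm to f(x) and a(x) in F_19[x]: f(x) = (10x + 10)·a(x) + (18x^2 + 10x + 17);  a(x) = (17x + 17)·(18x^2 + 10x + 17) + (18x + 16);  (18x^2 + 10x + 17) = (x + 6)·(18x + 16) + (16). The last nonzero remainder is the constant 16 = gcd(f, a) in F_19. Back-substituting through the division chain expresses 16 = s(x)·a(x) + t(x)·f(x) with s(x) ≡ x^3 + 8x^2 + 2x + 9 (mod f), so (x^3 + 8x^2 + 2x + 9)·a(x) ≡ 16 (mod f). Multiplying by 16^(-1) ≡ 6 in F_19 gives a(x)^(-1) ≡ 6·(x^3 + 8x^2 + 2x + 9) ≡ 6x^3 + 10x^2 + 12x + 16 (mod f). Check: (2x^3 + x^2 + 2x + 1)·(6x^3 + 10x^2 + 12x + 16) = 12x^6 + 7x^5 + 8x^4 + 13x^3 + 12x^2 + 6x + 16 ≡ 1 (mod x^4 + 11x^3 + 10x^2 + 2x + 8).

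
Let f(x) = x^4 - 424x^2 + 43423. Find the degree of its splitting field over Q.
[K : Q] = 4

Solving the quadratic in x^2: x^2 = (424 ± √(424^2 - 4·43423))/2 = (424 ± √6084)/2 = (424 ± 78)/2, giving x^2 = 173 or x^2 = 251. So f(x) = (x^2 - 173)(x^2 - 251) and the roots of f are ±√173, ±√251. Hence the splitting field is K = Q(√173, √251). Since 173 and 251 are distinct squarefree integers > 1, their product 43423 is not a perfect square, so √251 ∉ Q(√173). By the tower law [K:Q] = [Q(√173,√251):Q(√173)] · [Q(√173):Q] = 2 · 2 = 4.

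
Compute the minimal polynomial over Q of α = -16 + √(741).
m_α(x) = x^2 + 32x - 485

From α + 16 = √(741), squaring gives (α + 16)^2 = 741, i.e. α^2 + 32α + 256 = 741, so α^2 + 32α - 485 = 0. The discriminant of x^2 + 32x - 485 is (32)^2 - 4·(-485) = 1024 + 1940 = 2964, and 4·(741) is not a perfect square in Q since 741 is squarefree and ≠ 1. Hence x^2 + 32x - 485 is irreducible over Q and is the minimal polynomial of α.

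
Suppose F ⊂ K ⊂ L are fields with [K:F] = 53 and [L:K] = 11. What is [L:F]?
[L:F] = 583

The tower law says that for any tower of field extensions F ⊂ K ⊂ L with finite degrees, [L:F] = [L:K] · [K:F]. Here this gives [L:F] = 11 · 53 = 583.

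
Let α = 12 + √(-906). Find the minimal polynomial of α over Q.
m_α(x) = x^2 - 24x + 1050

From α - 12 = √(-906), squaring gives (α - 12)^2 = -906, i.e. α^2 - 24α + 144 = -906, so α^2 - 24α + 1050 = 0. The discriminant of x^2 - 24x + 1050 is (-24)^2 - 4·(1050) = 576 - 4200 = -3624, and 4·(-906) is not a perfect square in Q since -906 is squarefree and ≠ 1. Hence x^2 - 24x + 1050 is irreducible over Q and is the minimal polynomial of α.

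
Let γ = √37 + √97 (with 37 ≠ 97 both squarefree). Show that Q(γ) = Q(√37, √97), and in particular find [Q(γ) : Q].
[Q(γ) : Q] = 4 (equivalently, Q(γ) = Q(√37, √97))

Obviously Q(γ) ⊆ Q(√37, √97), and [Q(√37, √97):Q] = 4 (since 37, 97 are distinct squarefree integers > 1 with 3589 not a perfect square). To show equality we compute the minimal polynomial of γ. From γ = √37 + √97: γ^2 = 37 + 2√(3589) + 97 = 134 + 2√(3589), so γ^2 - 134 = 2√(3589); squaring, (γ^2 - 134)^2 = 4·3589, i.e. γ^4 - 268γ^2 + 17956 - 14356 = 0, i.e. γ^4 - 268γ^2 + 3600 = 0. So γ is a root of x^4 - 268x^2 + 3600. This polynomial is irreducible over Q: it has no rational root (each ±√37 ± √97 is irrational), and any factorization into two quadratics over Q would force √(3589) ∈ Q (pairing opposite roots) or √37, √97 ∈ Q (other pairings), all impossible. Hence [Q(γ):Q] = 4 = [Q(√37, √97):Q], so Q(γ) = Q(√37, √97).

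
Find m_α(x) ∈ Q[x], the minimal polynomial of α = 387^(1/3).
m_α(x) = x^3 - 387

α satisfies α^3 = 387, so x^3 - 387 annihilates α. By the rational root test, a rational root p/q (in lowest terms) of x^3 - 387 would satisfy p^3 = 387 q^3, forcing q = 1 and p^3 = 387; but 387 is not a perfect cube, contradiction. A monic cubic over Q with no rational root is irreducible (any nontrivial factorization would include a linear factor). Hence x^3 - 387 is the minimal polynomial of α, and in particular [Q(α):Q] = 3.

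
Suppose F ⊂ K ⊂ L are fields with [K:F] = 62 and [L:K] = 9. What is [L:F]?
[L:F] = 558

The tower law says that for any tower of field extensions F ⊂ K ⊂ L with finite degrees, [L:F] = [L:K] · [K:F]. Here this gives [L:F] = 9 · 62 = 558.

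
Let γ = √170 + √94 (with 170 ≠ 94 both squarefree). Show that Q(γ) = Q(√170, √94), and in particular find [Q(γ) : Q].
[Q(γ) : Q] = 4 (equivalently, Q(γ) = Q(√170, √94))

Obviously Q(γ) ⊆ Q(√170, √94), and [Q(√170, √94):Q] = 4 (since 170, 94 are distinct squarefree integers > 1 with 15980 not a perfect square). To show equality we compute the minimal polynomial of γ. From γ = √170 + √94: γ^2 = 170 + 2√(15980) + 94 = 264 + 2√(15980), so γ^2 - 264 = 2√(15980); squaring, (γ^2 - 264)^2 = 4·15980, i.e. γ^4 - 528γ^2 + 69696 - 63920 = 0, i.e. γ^4 - 528γ^2 + 5776 = 0. So γ is a root of x^4 - 528x^2 + 5776. This polynomial is irreducible over Q: it has no rational root (each ±√170 ± √94 is irrational), and any factorization into two quadratics over Q would force √(15980) ∈ Q (pairing opposite roots) or √170, √94 ∈ Q (other pairings), all impossible. Hence [Q(γ):Q] = 4 = [Q(√170, √94):Q], so Q(γ) = Q(√170, √94).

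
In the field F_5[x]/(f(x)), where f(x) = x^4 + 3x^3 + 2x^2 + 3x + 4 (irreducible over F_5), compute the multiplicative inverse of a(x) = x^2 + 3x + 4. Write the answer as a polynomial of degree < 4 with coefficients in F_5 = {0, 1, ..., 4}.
a(x)^(-1) ≡ x^3 + 3x + 4 (mod f(x))

Since f is irreducible over F_5, F_5[x]/(f) is a field and a(x) ≠ 0 has an inverse. Apply the extended Euclidean algorithm to f(x) and a(x) in F_5[x]: f(x) = (x^2 + 3)·a(x) + (4x + 2);  a(x) = (4x)·(4x + 2) + (4). The last nonzero remainder is the constant 4 = gcd(f, a) in F_5. Back-substituting through the division chain expresses 4 = s(x)·a(x) + t(x)·f(x) with s(x) ≡ 4x^3 + 2x + 1 (mod f), so (4x^3 + 2x + 1)·a(x) ≡ 4 (mod f). Multiplying by 4^(-1) ≡ 4 in F_5 gives a(x)^(-1) ≡ 4·(4x^3 + 2x + 1) ≡ x^3 + 3x + 4 (mod f). Check: (x^2 + 3x + 4)·(x^3 + 3x + 4) = x^5 + 3x^4 + 2x^3 + 3x^2 + 4x + 1 ≡ 1 (mod x^4 + 3x^3 + 2x^2 + 3x + 4).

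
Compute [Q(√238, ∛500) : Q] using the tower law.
[Q(√238, ∛500) : Q] = 6

Let L = Q(√238, ∛500). Since Q(√238) ⊂ L and [Q(√238):Q] = 2, the tower law gives 2 | [L:Q]. Likewise Q(∛500) ⊂ L with [Q(∛500):Q] = 3 (because 500 is not a perfect cube), so 3 | [L:Q]. As gcd(2,3) = 1, [L:Q] is divisible by 6. Conversely L is generated over Q by √238 and ∛500, so [L:Q] ≤ 2·3 = 6. Therefore [Q(√238, ∛500) : Q] = 6.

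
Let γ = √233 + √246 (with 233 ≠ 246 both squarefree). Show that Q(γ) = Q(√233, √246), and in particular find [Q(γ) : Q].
[Q(γ) : Q] = 4 (equivalently, Q(γ) = Q(√233, √246))

Obviously Q(γ) ⊆ Q(√233, √246), and [Q(√233, √246):Q] = 4 (since 233, 246 are distinct squarefree integers > 1 with 57318 not a perfect square). To show equality we compute the minimal polynomial of γ. From γ = √233 + √246: γ^2 = 233 + 2√(57318) + 246 = 479 + 2√(57318), so γ^2 - 479 = 2√(57318); squaring, (γ^2 - 479)^2 = 4·57318, i.e. γ^4 - 958γ^2 + 229441 - 229272 = 0, i.e. γ^4 - 958γ^2 + 169 = 0. So γ is a root of x^4 - 958x^2 + 169. This polynomial is irreducible over Q: it has no rational root (each ±√233 ± √246 is irrational), and any factorization into two quadratics over Q would force √(57318) ∈ Q (pairing opposite roots) or √233, √246 ∈ Q (other pairings), all impossible. Hence [Q(γ):Q] = 4 = [Q(√233, √246):Q], so Q(γ) = Q(√233, √246).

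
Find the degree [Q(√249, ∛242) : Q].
[Q(√249, ∛242) : Q] = 6

Let L = Q(√249, ∛242). Since Q(√249) ⊂ L and [Q(√249):Q] = 2, the tower law gives 2 | [L:Q]. Likewise Q(∛242) ⊂ L with [Q(∛242):Q] = 3 (because 242 is not a perfect cube), so 3 | [L:Q]. As gcd(2,3) = 1, [L:Q] is divisible by 6. Conversely L is generated over Q by √249 and ∛242, so [L:Q] ≤ 2·3 = 6. Therefore [Q(√249, ∛242) : Q] = 6.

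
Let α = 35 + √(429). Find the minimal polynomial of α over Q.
m_α(x) = x^2 - 70x + 796

From α - 35 = √(429), squaring gives (α - 35)^2 = 429, i.e. α^2 - 70α + 1225 = 429, so α^2 - 70α + 796 = 0. The discriminant of x^2 - 70x + 796 is (-70)^2 - 4·(796) = 4900 - 3184 = 1716, and 4·(429) is not a perfect square in Q since 429 is squarefree and ≠ 1. Hence x^2 - 70x + 796 is irreducible over Q and is the minimal polynomial of α.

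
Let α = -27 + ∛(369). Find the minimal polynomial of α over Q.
m_α(x) = x^3 + 81x^2 + 2187x + 19314

Set β = α + 27 = ∛(369), so β^3 = 369. Then (α + 27)^3 - 369 = 0, i.e. α is a root of g(x) = (x + 27)^3 - 369 = x^3 + 81x^2 + 2187x + 19314. Since g(x) = h(x + 27) where h(x) = x^3 - 369, and h is irreducible over Q (because 369 is not a perfect cube, so h has no rational root, and a monic cubic with no rational root is irreducible), g is also irreducible (irreducibility is preserved under the substitution x → x + 27). Hence m_α(x) = x^3 + 81x^2 + 2187x + 19314.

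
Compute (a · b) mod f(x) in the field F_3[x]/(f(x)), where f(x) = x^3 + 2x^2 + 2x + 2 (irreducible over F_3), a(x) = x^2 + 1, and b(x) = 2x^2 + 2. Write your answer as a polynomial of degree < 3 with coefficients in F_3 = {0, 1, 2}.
a · b ≡ 2x^2 + x + 1 (mod f(x))

Multiply in F_3[x]: a(x)·b(x) = (x^2 + 1)·(2x^2 + 2) = 2x^4 + x^2 + 2. This has degree ≥ 3, so divide by f(x) over F_3: 2x^4 + x^2 + 2 = (2x + 2)·(x^3 + 2x^2 + 2x + 2) + (2x^2 + x + 1). Hence a·b ≡ 2x^2 + x + 1 (mod f). (F_3[x]/(f) is a field with 3^3 = 27 elements since f is irreducible of degree 3.)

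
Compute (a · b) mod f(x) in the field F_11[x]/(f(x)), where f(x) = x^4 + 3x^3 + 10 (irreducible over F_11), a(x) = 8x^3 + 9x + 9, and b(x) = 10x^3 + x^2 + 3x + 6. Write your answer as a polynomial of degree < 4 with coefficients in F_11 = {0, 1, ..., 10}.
a · b ≡ 5x^3 + 6x^2 + 3x + 6 (mod f(x))

Multiply in F_11[x]: a(x)·b(x) = (8x^3 + 9x + 9)·(10x^3 + x^2 + 3x + 6) = 3x^6 + 8x^5 + 4x^4 + 4x^3 + 3x^2 + 4x + 10. This has degree ≥ 4, so divide by f(x) over F_11: 3x^6 + 8x^5 + 4x^4 + 4x^3 + 3x^2 + 4x + 10 = (3x^2 + 10x + 7)·(x^4 + 3x^3 + 10) + (5x^3 + 6x^2 + 3x + 6). Hence a·b ≡ 5x^3 + 6x^2 + 3x + 6 (mod f). (F_11[x]/(f) is a field with 11^4 = 14641 elements since f is irreducible of degree 4.)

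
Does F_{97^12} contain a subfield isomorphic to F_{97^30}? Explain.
No: F_{97^30} is not a subfield of F_{97^12}

F_{p^m} embeds in F_{p^n} iff m | n. Here 30 ∤ 12 (since 12 = 0·30 + 12 with remainder 12 ≠ 0), so F_{97^30} is not a subfield of F_{97^12}. Equivalently: if it were, the tower law would give 30 = [F_{97^30}:F_97] dividing [F_{97^12}:F_97] = 12, contradiction.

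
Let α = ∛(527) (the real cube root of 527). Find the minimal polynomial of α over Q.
m_α(x) = x^3 - 527

α satisfies α^3 = 527, so x^3 - 527 annihilates α. By the rational root test, a rational root p/q (in lowest terms) of x^3 - 527 would satisfy p^3 = 527 q^3, forcing q = 1 and p^3 = 527; but 527 is not a perfect cube, contradiction. A monic cubic over Q with no rational root is irreducible (any nontrivial factorization would include a linear factor). Hence x^3 - 527 is the minimal polynomial of α, and in particular [Q(α):Q] = 3.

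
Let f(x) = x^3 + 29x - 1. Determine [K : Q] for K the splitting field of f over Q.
[K : Q] = 6

By the rational root test, any rational root of the monic integer polynomial f(x) = x^3 + 29x - 1 must be an integer dividing the constant term -1, i.e. one of ±{1}. Evaluating: f(1) = 29, f(-1) = -31; none is 0, so f has no rational root and is therefore irreducible over Q (a cubic with no linear factor over a field is irreducible). For an irreducible cubic, the Galois group is A_3 or S_3 according as the discriminant disc(f) = -4a^3 - 27b^2 = -4·(29)^3 - 27·(-1)^2 = -97583 is or is not a square in Q. Here disc(f) = -97583 is not a perfect square in Q, so the Galois group of f over Q is not contained in A_3 and must be all of S_3. The splitting field has degree |S_3| = 6 over Q, so [K : Q] = 6.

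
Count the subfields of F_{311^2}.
F_{311^2} has 2 subfields

The subfields of F_{p^n} are exactly the fields F_{p^d} for d | n (each is the fixed field of the unique index-d subgroup of Gal(F_{p^n}/F_p) ≅ Z/nZ). The divisors of n = 2 are {1, 2}, giving 2 subfields: F_{311^1}, F_{311^2}.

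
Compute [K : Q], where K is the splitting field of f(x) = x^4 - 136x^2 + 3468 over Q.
[K : Q] = 4

Solving the quadratic in x^2: x^2 = (136 ± √(136^2 - 4·3468))/2 = (136 ± √4624)/2 = (136 ± 68)/2, giving x^2 = 34 or x^2 = 102. So f(x) = (x^2 - 34)(x^2 - 102) and the roots of f are ±√34, ±√102. Hence the splitting field is K = Q(√34, √102). Since 34 and 102 are distinct squarefree integers > 1, their product 3468 is not a perfect square, so √102 ∉ Q(√34). By the tower law [K:Q] = [Q(√34,√102):Q(√34)] · [Q(√34):Q] = 2 · 2 = 4.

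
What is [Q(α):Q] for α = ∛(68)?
[Q(α):Q] = 3

The minimal polynomial of α is x^3 - 68, irreducible over Q since 68 is not a perfect cube (so x^3 - 68 has no rational root). Hence [Q(α):Q] = deg(m_α) = 3.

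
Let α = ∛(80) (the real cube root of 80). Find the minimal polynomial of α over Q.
m_α(x) = x^3 - 80

α satisfies α^3 = 80, so x^3 - 80 annihilates α. By the rational root test, a rational root p/q (in lowest terms) of x^3 - 80 would satisfy p^3 = 80 q^3, forcing q = 1 and p^3 = 80; but 80 is not a perfect cube, contradiction. A monic cubic over Q with no rational root is irreducible (any nontrivial factorization would include a linear factor). Hence x^3 - 80 is the minimal polynomial of α, and in particular [Q(α):Q] = 3.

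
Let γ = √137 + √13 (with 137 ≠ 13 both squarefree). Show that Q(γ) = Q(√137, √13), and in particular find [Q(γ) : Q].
[Q(γ) : Q] = 4 (equivalently, Q(γ) = Q(√137, √13))

Obviously Q(γ) ⊆ Q(√137, √13), and [Q(√137, √13):Q] = 4 (since 137, 13 are distinct squarefree integers > 1 with 1781 not a perfect square). To show equality we compute the minimal polynomial of γ. From γ = √137 + √13: γ^2 = 137 + 2√(1781) + 13 = 150 + 2√(1781), so γ^2 - 150 = 2√(1781); squaring, (γ^2 - 150)^2 = 4·1781, i.e. γ^4 - 300γ^2 + 22500 - 7124 = 0, i.e. γ^4 - 300γ^2 + 15376 = 0. So γ is a root of x^4 - 300x^2 + 15376. This polynomial is irreducible over Q: it has no rational root (each ±√137 ± √13 is irrational), and any factorization into two quadratics over Q would force √(1781) ∈ Q (pairing opposite roots) or √137, √13 ∈ Q (other pairings), all impossible. Hence [Q(γ):Q] = 4 = [Q(√137, √13):Q], so Q(γ) = Q(√137, √13).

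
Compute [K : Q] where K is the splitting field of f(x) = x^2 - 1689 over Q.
[K : Q] = 2

f(x) = x^2 - 1689 factors as (x - √1689)(x + √1689). The splitting field is K = Q(√1689). Since 1689 is squarefree and > 1, it is not a perfect square, so x^2 - 1689 is irreducible over Q and [Q(√1689) : Q] = 2. Hence [K : Q] = 2.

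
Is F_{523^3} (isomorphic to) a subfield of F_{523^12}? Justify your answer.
Yes: F_{523^3} is a subfield of F_{523^12}

F_{p^m} embeds in F_{p^n} iff m | n (since F_{p^n} is the splitting field of x^(p^n) - x, and F_{p^m} ⊂ F_{p^n} forces p^n to be a power of p^m, i.e. m | n; conversely if m | n then every root of x^(p^m) - x is a root of x^(p^n) - x). Here 3 | 12 (since 12 = 4·3), so F_{523^3} is a subfield of F_{523^12}, and [F_{523^12} : F_{523^3}] = 12/3 = 4.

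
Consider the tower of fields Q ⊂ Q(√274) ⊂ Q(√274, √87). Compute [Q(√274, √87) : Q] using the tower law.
[Q(√274, √87) : Q] = 4

[Q(√274):Q] = 2 (min poly x^2 - 274, irreducible since 274 is squarefree > 1). For the top step, suppose √87 ∈ Q(√274), say √87 = c + d√274 with c, d ∈ Q. Squaring: 87 = c^2 + 274d^2 + 2cd√274. Since √274 ∉ Q this forces 2cd = 0. If d = 0 then √87 = c ∈ Q, contradicting 87 squarefree > 1. If c = 0 then 87 = 274d^2, so 274·87 = (274d)^2 is a perfect square in Q — but 274·87 = 23838 is not a perfect square (since 274 and 87 are distinct squarefree integers). Contradiction. Hence √87 ∉ Q(√274), so x^2 - 87 stays irreducible over Q(√274) and [Q(√274, √87) : Q(√274)] = 2. By the tower law, [Q(√274, √87) : Q] = 2 · 2 = 4.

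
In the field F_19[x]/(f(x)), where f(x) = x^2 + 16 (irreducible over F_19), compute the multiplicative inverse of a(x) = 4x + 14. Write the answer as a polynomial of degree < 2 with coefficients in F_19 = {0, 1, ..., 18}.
a(x)^(-1) ≡ x + 6 (mod f(x))

Since f is irreducible over F_19, F_19[x]/(f) is a field and a(x) ≠ 0 has an inverse. Apply the extended Euclidean algorithm to f(x) and a(x) in F_19[x]: f(x) = (5x + 11)·a(x) + (14). The last nonzero remainder is the constant 14 = gcd(f, a) in F_19. Back-substituting through the division chain expresses 14 = s(x)·a(x) + t(x)·f(x) with s(x) ≡ 14x + 8 (mod f), so (14x + 8)·a(x) ≡ 14 (mod f). Multiplying by 14^(-1) ≡ 15 in F_19 gives a(x)^(-1) ≡ 15·(14x + 8) ≡ x + 6 (mod f). Check: (4x + 14)·(x + 6) = 4x^2 + 8 ≡ 1 (mod x^2 + 16).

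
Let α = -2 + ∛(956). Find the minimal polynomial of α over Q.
m_α(x) = x^3 + 6x^2 + 12x - 948

Set β = α + 2 = ∛(956), so β^3 = 956. Then (α + 2)^3 - 956 = 0, i.e. α is a root of g(x) = (x + 2)^3 - 956 = x^3 + 6x^2 + 12x - 948. Since g(x) = h(x + 2) where h(x) = x^3 - 956, and h is irreducible over Q (because 956 is not a perfect cube, so h has no rational root, and a monic cubic with no rational root is irreducible), g is also irreducible (irreducibility is preserved under the substitution x → x + 2). Hence m_α(x) = x^3 + 6x^2 + 12x - 948.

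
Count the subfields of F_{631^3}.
F_{631^3} has 2 subfields

The subfields of F_{p^n} are exactly the fields F_{p^d} for d | n (each is the fixed field of the unique index-d subgroup of Gal(F_{p^n}/F_p) ≅ Z/nZ). The divisors of n = 3 are {1, 3}, giving 2 subfields: F_{631^1}, F_{631^3}.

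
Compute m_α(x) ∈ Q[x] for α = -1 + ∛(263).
m_α(x) = x^3 + 3x^2 + 3x - 262

Set β = α + 1 = ∛(263), so β^3 = 263. Then (α + 1)^3 - 263 = 0, i.e. α is a root of g(x) = (x + 1)^3 - 263 = x^3 + 3x^2 + 3x - 262. Since g(x) = h(x + 1) where h(x) = x^3 - 263, and h is irreducible over Q (because 263 is not a perfect cube, so h has no rational root, and a monic cubic with no rational root is irreducible), g is also irreducible (irreducibility is preserved under the substitution x → x + 1). Hence m_α(x) = x^3 + 3x^2 + 3x - 262.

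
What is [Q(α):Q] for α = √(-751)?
[Q(α):Q] = 2

[Q(α):Q] equals the degree of the minimal polynomial of α. Here α^2 = -751 and x^2 + 751 is irreducible (d = -751 is squarefree, ≠ 1, hence not a square), so deg(m_α) = 2. Thus [Q(α):Q] = 2.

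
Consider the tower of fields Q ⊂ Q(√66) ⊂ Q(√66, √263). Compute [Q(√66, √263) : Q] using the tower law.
[Q(√66, √263) : Q] = 4

[Q(√66):Q] = 2 (min poly x^2 - 66, irreducible since 66 is squarefree > 1). For the top step, suppose √263 ∈ Q(√66), say √263 = c + d√66 with c, d ∈ Q. Squaring: 263 = c^2 + 66d^2 + 2cd√66. Since √66 ∉ Q this forces 2cd = 0. If d = 0 then √263 = c ∈ Q, contradicting 263 squarefree > 1. If c = 0 then 263 = 66d^2, so 66·263 = (66d)^2 is a perfect square in Q — but 66·263 = 17358 is not a perfect square (since 66 and 263 are distinct squarefree integers). Contradiction. Hence √263 ∉ Q(√66), so x^2 - 263 stays irreducible over Q(√66) and [Q(√66, √263) : Q(√66)] = 2. By the tower law, [Q(√66, √263) : Q] = 2 · 2 = 4.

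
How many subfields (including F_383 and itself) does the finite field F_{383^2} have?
F_{383^2} has 2 subfields

The subfields of F_{p^n} are exactly the fields F_{p^d} for d | n (each is the fixed field of the unique index-d subgroup of Gal(F_{p^n}/F_p) ≅ Z/nZ). The divisors of n = 2 are {1, 2}, giving 2 subfields: F_{383^1}, F_{383^2}.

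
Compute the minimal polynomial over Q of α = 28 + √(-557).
m_α(x) = x^2 - 56x + 1341

From α - 28 = √(-557), squaring gives (α - 28)^2 = -557, i.e. α^2 - 56α + 784 = -557, so α^2 - 56α + 1341 = 0. The discriminant of x^2 - 56x + 1341 is (-56)^2 - 4·(1341) = 3136 - 5364 = -2228, and 4·(-557) is not a perfect square in Q since -557 is squarefree and ≠ 1. Hence x^2 - 56x + 1341 is irreducible over Q and is the minimal polynomial of α.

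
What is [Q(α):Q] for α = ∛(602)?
[Q(α):Q] = 3

The minimal polynomial of α is x^3 - 602, irreducible over Q since 602 is not a perfect cube (so x^3 - 602 has no rational root). Hence [Q(α):Q] = deg(m_α) = 3.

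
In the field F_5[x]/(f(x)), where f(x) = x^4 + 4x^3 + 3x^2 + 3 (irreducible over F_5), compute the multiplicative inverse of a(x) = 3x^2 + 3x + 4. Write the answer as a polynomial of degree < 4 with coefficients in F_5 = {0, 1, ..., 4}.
a(x)^(-1) ≡ 2x^3 + 2x^2 + 2x (mod f(x))

Since f is irreducible over F_5, F_5[x]/(f) is a field and a(x) ≠ 0 has an inverse. Apply the extended Euclidean algorithm to f(x) and a(x) in F_5[x]: f(x) = (2x^2 + x + 4)·a(x) + (4x + 2);  a(x) = (2x + 1)·(4x + 2) + (2). The last nonzero remainder is the constant 2 = gcd(f, a) in F_5. Back-substituting through the division chain expresses 2 = s(x)·a(x) + t(x)·f(x) with s(x) ≡ 4x^3 + 4x^2 + 4x (mod f), so (4x^3 + 4x^2 + 4x)·a(x) ≡ 2 (mod f). Multiplying by 2^(-1) ≡ 3 in F_5 gives a(x)^(-1) ≡ 3·(4x^3 + 4x^2 + 4x) ≡ 2x^3 + 2x^2 + 2x (mod f). Check: (3x^2 + 3x + 4)·(2x^3 + 2x^2 + 2x) = x^5 + 2x^4 + 4x^2 + 3x ≡ 1 (mod x^4 + 4x^3 + 3x^2 + 3).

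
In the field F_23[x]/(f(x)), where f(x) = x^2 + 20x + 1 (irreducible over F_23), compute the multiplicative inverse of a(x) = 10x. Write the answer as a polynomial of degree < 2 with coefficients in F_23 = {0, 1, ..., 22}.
a(x)^(-1) ≡ 16x + 21 (mod f(x))

Since f is irreducible over F_23, F_23[x]/(f) is a field and a(x) ≠ 0 has an inverse. Apply the extended Euclidean algorithm to f(x) and a(x) in F_23[x]: f(x) = (7x + 2)·a(x) + (1). The last nonzero remainder is the constant 1 = gcd(f, a) in F_23. Back-substituting through the division chain expresses 1 = s(x)·a(x) + t(x)·f(x) with s(x) ≡ 16x + 21 (mod f), so a(x)^(-1) ≡ s(x) = 16x + 21 (mod f). Check: (10x)·(16x + 21) = 22x^2 + 3x ≡ 1 (mod x^2 + 20x + 1).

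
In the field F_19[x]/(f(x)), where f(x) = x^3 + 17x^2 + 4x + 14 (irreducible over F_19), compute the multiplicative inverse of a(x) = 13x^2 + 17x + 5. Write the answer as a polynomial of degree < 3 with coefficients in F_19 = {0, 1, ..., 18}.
a(x)^(-1) ≡ 18x^2 + 16x + 10 (mod f(x))

Since f is irreducible over F_19, F_19[x]/(f) is a field and a(x) ≠ 0 has an inverse. Apply the extended Euclidean algorithm to f(x) and a(x) in F_19[x]: f(x) = (3x + 12)·a(x) + (13x + 11);  a(x) = (x + 18)·(13x + 11) + (16). The last nonzero remainder is the constant 16 = gcd(f, a) in F_19. Back-substituting through the division chain expresses 16 = s(x)·a(x) + t(x)·f(x) with s(x) ≡ 3x^2 + 9x + 8 (mod f), so (3x^2 + 9x + 8)·a(x) ≡ 16 (mod f). Multiplying by 16^(-1) ≡ 6 in F_19 gives a(x)^(-1) ≡ 6·(3x^2 + 9x + 8) ≡ 18x^2 + 16x + 10 (mod f). Check: (13x^2 + 17x + 5)·(18x^2 + 16x + 10) = 6x^4 + x^3 + 17x^2 + 3x + 12 ≡ 1 (mod x^3 + 17x^2 + 4x + 14).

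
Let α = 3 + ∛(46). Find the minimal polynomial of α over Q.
m_α(x) = x^3 - 9x^2 + 27x - 73

Set β = α - 3 = ∛(46), so β^3 = 46. Then (α - 3)^3 - 46 = 0, i.e. α is a root of g(x) = (x - 3)^3 - 46 = x^3 - 9x^2 + 27x - 73. Since g(x) = h(x - 3) where h(x) = x^3 - 46, and h is irreducible over Q (because 46 is not a perfect cube, so h has no rational root, and a monic cubic with no rational root is irreducible), g is also irreducible (irreducibility is preserved under the substitution x → x - 3). Hence m_α(x) = x^3 - 9x^2 + 27x - 73.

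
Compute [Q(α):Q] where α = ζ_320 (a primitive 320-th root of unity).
[Q(α):Q] = 128

The minimal polynomial of ζ_320 over Q is the 320-th cyclotomic polynomial Φ_320(x), which is irreducible over Q and has degree φ(320) = 128. Hence [Q(α):Q] = φ(320) = 128.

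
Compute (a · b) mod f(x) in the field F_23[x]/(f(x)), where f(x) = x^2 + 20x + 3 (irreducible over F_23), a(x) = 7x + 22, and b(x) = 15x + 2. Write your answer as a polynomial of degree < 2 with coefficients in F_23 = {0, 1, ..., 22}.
a · b ≡ 15x + 5 (mod f(x))

Multiply in F_23[x]: a(x)·b(x) = (7x + 22)·(15x + 2) = 13x^2 + 22x + 21. This has degree ≥ 2, so divide by f(x) over F_23: 13x^2 + 22x + 21 = (13)·(x^2 + 20x + 3) + (15x + 5). Hence a·b ≡ 15x + 5 (mod f). (F_23[x]/(f) is a field with 23^2 = 529 elements since f is irreducible of degree 2.)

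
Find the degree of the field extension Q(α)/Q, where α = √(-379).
[Q(α):Q] = 2

[Q(α):Q] equals the degree of the minimal polynomial of α. Here α^2 = -379 and x^2 + 379 is irreducible (d = -379 is squarefree, ≠ 1, hence not a square), so deg(m_α) = 2. Thus [Q(α):Q] = 2.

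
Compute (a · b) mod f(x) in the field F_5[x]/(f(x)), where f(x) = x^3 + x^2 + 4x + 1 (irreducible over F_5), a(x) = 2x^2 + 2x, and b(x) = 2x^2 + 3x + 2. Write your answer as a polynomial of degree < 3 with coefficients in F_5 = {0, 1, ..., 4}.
a · b ≡ 3x^2 + x + 4 (mod f(x))

Multiply in F_5[x]: a(x)·b(x) = (2x^2 + 2x)·(2x^2 + 3x + 2) = 4x^4 + 4x. This has degree ≥ 3, so divide by f(x) over F_5: 4x^4 + 4x = (4x + 1)·(x^3 + x^2 + 4x + 1) + (3x^2 + x + 4). Hence a·b ≡ 3x^2 + x + 4 (mod f). (F_5[x]/(f) is a field with 5^3 = 125 elements since f is irreducible of degree 3.)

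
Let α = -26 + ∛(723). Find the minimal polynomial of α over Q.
m_α(x) = x^3 + 78x^2 + 2028x + 16853

Set β = α + 26 = ∛(723), so β^3 = 723. Then (α + 26)^3 - 723 = 0, i.e. α is a root of g(x) = (x + 26)^3 - 723 = x^3 + 78x^2 + 2028x + 16853. Since g(x) = h(x + 26) where h(x) = x^3 - 723, and h is irreducible over Q (because 723 is not a perfect cube, so h has no rational root, and a monic cubic with no rational root is irreducible), g is also irreducible (irreducibility is preserved under the substitution x → x + 26). Hence m_α(x) = x^3 + 78x^2 + 2028x + 16853.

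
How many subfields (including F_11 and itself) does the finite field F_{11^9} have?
F_{11^9} has 3 subfields

The subfields of F_{p^n} are exactly the fields F_{p^d} for d | n (each is the fixed field of the unique index-d subgroup of Gal(F_{p^n}/F_p) ≅ Z/nZ). The divisors of n = 9 are {1, 3, 9}, giving 3 subfields: F_{11^1}, F_{11^3}, F_{11^9}.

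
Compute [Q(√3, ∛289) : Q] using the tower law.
[Q(√3, ∛289) : Q] = 6

Let L = Q(√3, ∛289). Since Q(√3) ⊂ L and [Q(√3):Q] = 2, the tower law gives 2 | [L:Q]. Likewise Q(∛289) ⊂ L with [Q(∛289):Q] = 3 (because 289 is not a perfect cube), so 3 | [L:Q]. As gcd(2,3) = 1, [L:Q] is divisible by 6. Conversely L is generated over Q by √3 and ∛289, so [L:Q] ≤ 2·3 = 6. Therefore [Q(√3, ∛289) : Q] = 6.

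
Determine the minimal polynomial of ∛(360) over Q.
m_α(x) = x^3 - 360

α satisfies α^3 = 360, so x^3 - 360 annihilates α. By the rational root test, a rational root p/q (in lowest terms) of x^3 - 360 would satisfy p^3 = 360 q^3, forcing q = 1 and p^3 = 360; but 360 is not a perfect cube, contradiction. A monic cubic over Q with no rational root is irreducible (any nontrivial factorization would include a linear factor). Hence x^3 - 360 is the minimal polynomial of α, and in particular [Q(α):Q] = 3.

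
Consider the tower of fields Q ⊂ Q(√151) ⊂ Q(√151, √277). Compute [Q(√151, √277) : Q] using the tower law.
[Q(√151, √277) : Q] = 4

[Q(√151):Q] = 2 (min poly x^2 - 151, irreducible since 151 is squarefree > 1). For the top step, suppose √277 ∈ Q(√151), say √277 = c + d√151 with c, d ∈ Q. Squaring: 277 = c^2 + 151d^2 + 2cd√151. Since √151 ∉ Q this forces 2cd = 0. If d = 0 then √277 = c ∈ Q, contradicting 277 squarefree > 1. If c = 0 then 277 = 151d^2, so 151·277 = (151d)^2 is a perfect square in Q — but 151·277 = 41827 is not a perfect square (since 151 and 277 are distinct squarefree integers). Contradiction. Hence √277 ∉ Q(√151), so x^2 - 277 stays irreducible over Q(√151) and [Q(√151, √277) : Q(√151)] = 2. By the tower law, [Q(√151, √277) : Q] = 2 · 2 = 4.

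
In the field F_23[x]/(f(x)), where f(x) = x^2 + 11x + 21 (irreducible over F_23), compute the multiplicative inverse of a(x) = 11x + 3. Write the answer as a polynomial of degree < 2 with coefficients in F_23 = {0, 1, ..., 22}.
a(x)^(-1) ≡ 6x + 10 (mod f(x))

Since f is irreducible over F_23, F_23[x]/(f) is a field and a(x) ≠ 0 has an inverse. Apply the extended Euclidean algorithm to f(x) and a(x) in F_23[x]: f(x) = (21x + 12)·a(x) + (8). The last nonzero remainder is the constant 8 = gcd(f, a) in F_23. Back-substituting through the division chain expresses 8 = s(x)·a(x) + t(x)·f(x) with s(x) ≡ 2x + 11 (mod f), so (2x + 11)·a(x) ≡ 8 (mod f). Multiplying by 8^(-1) ≡ 3 in F_23 gives a(x)^(-1) ≡ 3·(2x + 11) ≡ 6x + 10 (mod f). Check: (11x + 3)·(6x + 10) = 20x^2 + 13x + 7 ≡ 1 (mod x^2 + 11x + 21).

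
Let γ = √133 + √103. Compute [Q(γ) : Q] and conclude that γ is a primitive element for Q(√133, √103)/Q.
[Q(γ) : Q] = 4 (equivalently, Q(γ) = Q(√133, √103))

Obviously Q(γ) ⊆ Q(√133, √103), and [Q(√133, √103):Q] = 4 (since 133, 103 are distinct squarefree integers > 1 with 13699 not a perfect square). To show equality we compute the minimal polynomial of γ. From γ = √133 + √103: γ^2 = 133 + 2√(13699) + 103 = 236 + 2√(13699), so γ^2 - 236 = 2√(13699); squaring, (γ^2 - 236)^2 = 4·13699, i.e. γ^4 - 472γ^2 + 55696 - 54796 = 0, i.e. γ^4 - 472γ^2 + 900 = 0. So γ is a root of x^4 - 472x^2 + 900. This polynomial is irreducible over Q: it has no rational root (each ±√133 ± √103 is irrational), and any factorization into two quadratics over Q would force √(13699) ∈ Q (pairing opposite roots) or √133, √103 ∈ Q (other pairings), all impossible. Hence [Q(γ):Q] = 4 = [Q(√133, √103):Q], so Q(γ) = Q(√133, √103).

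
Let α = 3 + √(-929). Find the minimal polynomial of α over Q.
m_α(x) = x^2 - 6x + 938

From α - 3 = √(-929), squaring gives (α - 3)^2 = -929, i.e. α^2 - 6α + 9 = -929, so α^2 - 6α + 938 = 0. The discriminant of x^2 - 6x + 938 is (-6)^2 - 4·(938) = 36 - 3752 = -3716, and 4·(-929) is not a perfect square in Q since -929 is squarefree and ≠ 1. Hence x^2 - 6x + 938 is irreducible over Q and is the minimal polynomial of α.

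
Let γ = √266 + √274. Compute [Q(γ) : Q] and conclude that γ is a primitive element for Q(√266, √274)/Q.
[Q(γ) : Q] = 4 (equivalently, Q(γ) = Q(√266, √274))

Obviously Q(γ) ⊆ Q(√266, √274), and [Q(√266, √274):Q] = 4 (since 266, 274 are distinct squarefree integers > 1 with 72884 not a perfect square). To show equality we compute the minimal polynomial of γ. From γ = √266 + √274: γ^2 = 266 + 2√(72884) + 274 = 540 + 2√(72884), so γ^2 - 540 = 2√(72884); squaring, (γ^2 - 540)^2 = 4·72884, i.e. γ^4 - 1080γ^2 + 291600 - 291536 = 0, i.e. γ^4 - 1080γ^2 + 64 = 0. So γ is a root of x^4 - 1080x^2 + 64. This polynomial is irreducible over Q: it has no rational root (each ±√266 ± √274 is irrational), and any factorization into two quadratics over Q would force √(72884) ∈ Q (pairing opposite roots) or √266, √274 ∈ Q (other pairings), all impossible. Hence [Q(γ):Q] = 4 = [Q(√266, √274):Q], so Q(γ) = Q(√266, √274).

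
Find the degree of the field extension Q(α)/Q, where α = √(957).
[Q(α):Q] = 2

[Q(α):Q] equals the degree of the minimal polynomial of α. Here α^2 = 957 and x^2 - 957 is irreducible (d = 957 is squarefree, ≠ 1, hence not a square), so deg(m_α) = 2. Thus [Q(α):Q] = 2.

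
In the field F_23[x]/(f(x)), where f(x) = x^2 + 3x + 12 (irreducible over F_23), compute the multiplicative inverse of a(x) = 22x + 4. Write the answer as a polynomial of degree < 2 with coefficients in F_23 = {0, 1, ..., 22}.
a(x)^(-1) ≡ 19x + 18 (mod f(x))

Since f is irreducible over F_23, F_23[x]/(f) is a field and a(x) ≠ 0 has an inverse. Apply the extended Euclidean algorithm to f(x) and a(x) in F_23[x]: f(x) = (22x + 16)·a(x) + (17). The last nonzero remainder is the constant 17 = gcd(f, a) in F_23. Back-substituting through the division chain expresses 17 = s(x)·a(x) + t(x)·f(x) with s(x) ≡ x + 7 (mod f), so (x + 7)·a(x) ≡ 17 (mod f). Multiplying by 17^(-1) ≡ 19 in F_23 gives a(x)^(-1) ≡ 19·(x + 7) ≡ 19x + 18 (mod f). Check: (22x + 4)·(19x + 18) = 4x^2 + 12x + 3 ≡ 1 (mod x^2 + 3x + 12).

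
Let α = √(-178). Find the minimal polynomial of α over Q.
m_α(x) = x^2 + 178

α satisfies α^2 + 178 = 0, so x^2 + 178 annihilates α. Since d = -178 is squarefree and ≠ 1, it is not a perfect square in Q, so x^2 + 178 has no rational root and is therefore irreducible over Q (a degree-2 polynomial over a field is irreducible iff it has no root). Hence m_α(x) = x^2 + 178.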